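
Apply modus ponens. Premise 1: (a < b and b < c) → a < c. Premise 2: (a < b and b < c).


Modus ponens: from (P → Q) and P, infer Q.
P = '(a < b and b < c)' is asserted, and P → Q holds, so Q follows.

a < c.


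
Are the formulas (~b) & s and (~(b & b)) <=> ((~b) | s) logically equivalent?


Compare truth tables:
b | s | φ | ψ
-------------
False | False | False | True
True | False | False | True
False | True | True | True
True | True | False | False
They differ at row 1 (b=False, s=False): φ=False but ψ=True.

No, they are not logically equivalent.


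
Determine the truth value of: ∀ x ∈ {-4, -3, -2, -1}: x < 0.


Evaluate the predicate on each element: -4:T, -3:T, -2:T, -1:T.
Every element satisfies the predicate.

T


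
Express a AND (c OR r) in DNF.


Step 1: Distribute ∧ over ∨: a ∧ (c ∨ r) = (a ∧ c) ∨ (a ∧ r).

(a AND c) OR (a AND r)


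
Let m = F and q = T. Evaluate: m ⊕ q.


Exclusive or is true when exactly one operand is true.
Substitute: m=F, q=T.
F ⊕ T evaluates to T.

T


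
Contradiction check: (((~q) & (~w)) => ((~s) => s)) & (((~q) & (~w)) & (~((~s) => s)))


Truth table over {q, s, w}:
q | s | w | φ
-------------
False | False | False | False
True | False | False | False
False | True | False | False
True | True | False | False
False | False | True | False
True | False | True | False
False | True | True | False
True | True | True | False
Every row is false.

Yes, it is a contradiction.


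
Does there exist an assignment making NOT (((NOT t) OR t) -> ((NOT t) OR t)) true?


Check all 2 assignments over {t}:
t | φ
-----
F | F
T | F
No assignment makes the formula true.

Unsatisfiable.


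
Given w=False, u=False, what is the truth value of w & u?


Conjunction is true only when both operands are true.
Substitute: w=False, u=False.
False & False evaluates to False.

False


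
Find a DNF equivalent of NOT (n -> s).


Step 1: Rewrite implication then negate: ¬(¬n ∨ s) = n ∧ ¬s.

n AND (NOT s)


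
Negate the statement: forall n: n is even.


¬(forall x: φ) = exists x: ¬φ, and ¬(exists x: φ) = forall x: ¬φ.
Apply to the universal statement.

exists n: ~(n is even)


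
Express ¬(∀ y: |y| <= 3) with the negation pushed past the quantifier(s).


¬(∀ x: φ) = ∃ x: ¬φ, and ¬(∃ x: φ) = ∀ x: ¬φ.
Apply to the universal statement.

∃ y: ¬(|y| <= 3)


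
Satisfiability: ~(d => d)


Check all 2 assignments over {d}:
d | φ
-----
False | False
True | False
No assignment makes the formula true.

Unsatisfiable.


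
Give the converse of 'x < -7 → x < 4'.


The converse of (P → Q) is (Q → P). It is not in general equivalent to the original.
Here P = 'x < -7' and Q = 'x < 4'.

If x < 4, then x < -7.


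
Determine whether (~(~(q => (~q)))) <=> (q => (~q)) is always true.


Build the truth table over {q}:
q | φ
-----
False | True
True | True
Every row evaluates to true.

Yes, it is a tautology.


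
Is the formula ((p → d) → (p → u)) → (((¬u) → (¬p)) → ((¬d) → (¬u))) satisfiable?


Search for a satisfying assignment over {d, p, u}.
Try d=F, p=F, u=F: the formula evaluates to T.
A satisfying assignment exists.

Satisfiable.


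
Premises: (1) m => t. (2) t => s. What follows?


Hypothetical syllogism: from (P → Q) and (Q → R), infer (P → R).
Chain the two implications through the shared middle term 't'.

m => s


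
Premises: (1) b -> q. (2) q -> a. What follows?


Hypothetical syllogism: from (P → Q) and (Q → R), infer (P → R).
Chain the two implications through the shared middle term 'q'.

b -> a


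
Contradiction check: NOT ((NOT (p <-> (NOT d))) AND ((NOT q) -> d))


Truth table over {d, p, q}:
d | p | q | φ
-------------
F | F | F | T
T | F | F | T
F | T | F | T
T | T | F | F
F | F | T | F
T | F | T | T
F | T | T | T
T | T | T | F
Satisfying assignment at row 1: d=F, p=F, q=F gives T.

No, it is not a contradiction.


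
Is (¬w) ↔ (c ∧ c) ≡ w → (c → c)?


Compare truth tables:
c | w | φ | ψ
-------------
F | F | F | T
T | F | T | T
F | T | T | T
T | T | F | T
They differ at row 1 (c=F, w=F): φ=F but ψ=T.

No, they are not logically equivalent.


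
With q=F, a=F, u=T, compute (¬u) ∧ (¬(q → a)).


Substitute q=F, a=F, u=T:
¬u = F
q → a = F → F = T
¬(q → a) = F
(¬u) ∧ (¬(q → a)) = F ∧ F = F

F


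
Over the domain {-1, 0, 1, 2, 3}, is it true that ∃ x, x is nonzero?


Evaluate the predicate on each element: -1:T, 0:F, 1:T, 2:T, 3:T.
Witness x = -1 satisfies the predicate.

T


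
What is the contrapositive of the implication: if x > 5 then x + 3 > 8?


The contrapositive of (P → Q) is (¬Q → ¬P); it is logically equivalent to the original.
Here P = 'x > 5' and Q = 'x + 3 > 8'.

If not (x + 3 > 8), then not (x > 5).


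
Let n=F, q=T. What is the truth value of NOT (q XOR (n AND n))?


Substitute n=F, q=T:
n AND n = F AND F = F
q XOR (n AND n) = T XOR F = T
NOT (q XOR (n AND n)) = F

F


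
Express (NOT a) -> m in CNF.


Step 1: Rewrite (¬a) → m as ¬(¬a) ∨ m.
Step 2: Eliminate any double negations (¬¬X = X).

a OR m


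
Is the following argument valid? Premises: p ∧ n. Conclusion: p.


This matches the form of conjunction elimination: the conclusion follows in every model of the premises.

Valid.


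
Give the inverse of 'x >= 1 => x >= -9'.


The inverse of (P → Q) is (¬P → ¬Q). It is equivalent to the converse, not to the original.
Here P = 'x >= 1' and Q = 'x >= -9'.

If not (x >= 1), then not (x >= -9).


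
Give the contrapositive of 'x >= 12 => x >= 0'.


The contrapositive of (P → Q) is (¬Q → ¬P); it is logically equivalent to the original.
Here P = 'x >= 12' and Q = 'x >= 0'.

If not (x >= 0), then not (x >= 12).


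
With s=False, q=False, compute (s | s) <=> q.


Substitute s=False, q=False:
s | s = False | False = False
(s | s) <=> q = False <=> False = True

True


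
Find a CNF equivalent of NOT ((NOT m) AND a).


Step 1: Apply De Morgan: ¬((¬m) ∧ a) = ¬(¬m) ∨ ¬a.
Step 2: Eliminate any double negations (¬¬X = X).

m OR (NOT a)


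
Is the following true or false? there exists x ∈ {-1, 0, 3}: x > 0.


Evaluate the predicate on each element: -1:F, 0:F, 3:T.
Witness x = 3 satisfies the predicate.

T


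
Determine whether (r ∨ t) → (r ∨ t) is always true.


Build the truth table over {r, t}:
r | t | φ
---------
F | F | T
T | F | T
F | T | T
T | T | T
Every row evaluates to true.

Yes, it is a tautology.


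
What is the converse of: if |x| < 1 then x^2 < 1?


The converse of (P → Q) is (Q → P). It is not in general equivalent to the original.
Here P = '|x| < 1' and Q = 'x^2 < 1'.

If x^2 < 1, then |x| < 1.


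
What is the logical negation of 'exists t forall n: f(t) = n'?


Negation flips each quantifier (∀↔∃) and negates the inner predicate.
¬(exists t forall n: φ) = forall t exists n: ¬φ.

forall t exists n: ~(f(t) = n)


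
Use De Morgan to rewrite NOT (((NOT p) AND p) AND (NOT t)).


De Morgan: the negation of a conjunction is the disjunction of the negations.
Distribute NOT across AND, flipping it to OR, and negate each literal.

(p OR (NOT p)) OR t


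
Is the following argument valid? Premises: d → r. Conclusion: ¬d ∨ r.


This matches the form of material implication: the conclusion follows in every model of the premises.

Valid.


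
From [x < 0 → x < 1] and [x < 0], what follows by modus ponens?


Modus ponens: from (P → Q) and P, infer Q.
P = 'x < 0' is asserted, and P → Q holds, so Q follows.

x < 1.


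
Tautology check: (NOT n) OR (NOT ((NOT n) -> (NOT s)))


Build the truth table over {n, s}:
n | s | φ
---------
F | F | T
T | F | F
F | T | T
T | T | F
Counterexample at row 2: with n=T, s=F, the formula is F.

No, it is not a tautology.


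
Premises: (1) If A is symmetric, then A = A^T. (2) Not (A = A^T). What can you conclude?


Modus tollens: from (P → Q) and ¬Q, infer ¬P.
Q = 'A = A^T' is denied; since P → Q, P must also fail.

Not (A is symmetric).


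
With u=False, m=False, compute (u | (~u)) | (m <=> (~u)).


Substitute u=False, m=False:
~u = True
u | (~u) = False | True = True
~u = True
m <=> (~u) = False <=> True = False
(u | (~u)) | (m <=> (~u)) = True | False = True

True


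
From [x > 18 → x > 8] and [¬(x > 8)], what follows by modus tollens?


Modus tollens: from (P → Q) and ¬Q, infer ¬P.
Q = 'x > 8' is denied; since P → Q, P must also fail.

Not (x > 18).


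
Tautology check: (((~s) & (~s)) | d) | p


Build the truth table over {d, p, s}:
d | p | s | φ
-------------
False | False | False | True
True | False | False | True
False | True | False | True
True | True | False | True
False | False | True | False
True | False | True | True
False | True | True | True
True | True | True | True
Counterexample at row 5: with d=False, p=False, s=True, the formula is False.

No, it is not a tautology.


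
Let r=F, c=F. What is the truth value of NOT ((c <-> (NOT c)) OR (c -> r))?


Substitute r=F, c=F:
NOT c = T
c <-> (NOT c) = F <-> T = F
c -> r = F -> F = T
(c <-> (NOT c)) OR (c -> r) = F OR T = T
NOT ((c <-> (NOT c)) OR (c -> r)) = F

F


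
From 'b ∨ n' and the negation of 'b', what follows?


Disjunctive syllogism: from (P ∨ Q) and ¬P, infer Q.
One disjunct, 'b', is ruled out; the other must hold.

n


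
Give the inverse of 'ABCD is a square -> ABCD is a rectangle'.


The inverse of (P → Q) is (¬P → ¬Q). It is equivalent to the converse, not to the original.
Here P = 'ABCD is a square' and Q = 'ABCD is a rectangle'.

If not (ABCD is a square), then not (ABCD is a rectangle).


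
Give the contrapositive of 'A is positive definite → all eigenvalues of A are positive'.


The contrapositive of (P → Q) is (¬Q → ¬P); it is logically equivalent to the original.
Here P = 'A is positive definite' and Q = 'all eigenvalues of A are positive'.

If not (all eigenvalues of A are positive), then not (A is positive definite).


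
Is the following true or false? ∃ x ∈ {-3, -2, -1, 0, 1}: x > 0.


Evaluate the predicate on each element: -3:F, -2:F, -1:F, 0:F, 1:T.
Witness x = 1 satisfies the predicate.

T


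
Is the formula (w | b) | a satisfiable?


Search for a satisfying assignment over {a, b, w}.
Try a=True, b=False, w=False: the formula evaluates to True.
A satisfying assignment exists.

Satisfiable.


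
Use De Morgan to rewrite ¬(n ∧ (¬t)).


De Morgan: the negation of a conjunction is the disjunction of the negations.
Distribute ¬ across ∧, flipping it to ∨, and negate each literal.

(¬n) ∨ t


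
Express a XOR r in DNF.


Step 1: a ⊕ r is true exactly when they disagree: (a ∧ ¬r) ∨ (¬a ∧ r).

(a AND (NOT r)) OR ((NOT a) AND r)


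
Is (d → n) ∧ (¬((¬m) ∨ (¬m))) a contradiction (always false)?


Truth table over {d, m, n}:
d | m | n | φ
-------------
F | F | F | F
T | F | F | F
F | T | F | T
T | T | F | F
F | F | T | F
T | F | T | F
F | T | T | T
T | T | T | T
Satisfying assignment at row 3: d=F, m=T, n=F gives T.

No, it is not a contradiction.


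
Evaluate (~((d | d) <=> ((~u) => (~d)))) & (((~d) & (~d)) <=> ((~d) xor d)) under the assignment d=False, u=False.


Substitute d=False, u=False:
… (earlier sub-steps elided)
(~u) => (~d) = True => True = True
(d | d) <=> ((~u) => (~d)) = False <=> True = False
~((d | d) <=> ((~u) => (~d))) = True
~d = True
~d = True
(~d) & (~d) = True & True = True
~d = True
(~d) xor d = True xor False = True
((~d) & (~d)) <=> ((~d) xor d) = True <=> True = True
(~((d | d) <=> ((~u) => (~d)))) & (((~d) & (~d)) <=> ((~d) xor d)) = True & True = True

True


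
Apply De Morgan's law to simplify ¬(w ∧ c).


De Morgan: the negation of a conjunction is the disjunction of the negations.
Distribute ¬ across ∧, flipping it to ∨, and negate each literal.

(¬w) ∨ (¬c)


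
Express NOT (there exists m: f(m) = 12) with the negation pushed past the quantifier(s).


¬(for all x: φ) = there exists x: ¬φ, and ¬(there exists x: φ) = for all x: ¬φ.
Apply to the existential statement.

for all m: NOT(f(m) = 12)


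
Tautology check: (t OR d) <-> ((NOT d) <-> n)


Build the truth table over {d, n, t}:
d | n | t | φ
-------------
F | F | F | T
T | F | F | T
F | T | F | F
T | T | F | F
F | F | T | F
T | F | T | T
F | T | T | T
T | T | T | F
Counterexample at row 3: with d=F, n=T, t=F, the formula is F.

No, it is not a tautology.


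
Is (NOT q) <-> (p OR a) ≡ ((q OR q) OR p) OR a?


Compare truth tables:
a | p | q | φ | ψ
-----------------
F | F | F | F | F
T | F | F | T | T
F | T | F | T | T
T | T | F | T | T
F | F | T | T | T
T | F | T | F | T
F | T | T | F | T
T | T | T | F | T
They differ at row 6 (a=T, p=F, q=T): φ=F but ψ=T.

No, they are not logically equivalent.


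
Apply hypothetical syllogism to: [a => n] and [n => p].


Hypothetical syllogism: from (P → Q) and (Q → R), infer (P → R).
Chain the two implications through the shared middle term 'n'.

a => p


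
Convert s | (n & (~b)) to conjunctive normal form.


Step 1: Distribute ∨ over ∧: s ∨ (n ∧ (¬b)) = (s ∨ n) ∧ (s ∨ (¬b)).

(s | n) & (s | (~b))


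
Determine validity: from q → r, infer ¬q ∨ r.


This matches the form of material implication: the conclusion follows in every model of the premises.

Valid.


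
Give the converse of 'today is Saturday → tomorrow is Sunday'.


The converse of (P → Q) is (Q → P). It is not in general equivalent to the original.
Here P = 'today is Saturday' and Q = 'tomorrow is Sunday'.

If tomorrow is Sunday, then today is Saturday.


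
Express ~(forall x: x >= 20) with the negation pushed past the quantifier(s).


¬(forall x: φ) = exists x: ¬φ, and ¬(exists x: φ) = forall x: ¬φ.
Apply to the universal statement.

exists x: ~(x >= 20)


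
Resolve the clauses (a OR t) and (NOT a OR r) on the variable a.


The clauses contain complementary literals a and NOTa.
Resolution eliminates this pair and disjoins the remaining literals (merging duplicates).

(t OR r)


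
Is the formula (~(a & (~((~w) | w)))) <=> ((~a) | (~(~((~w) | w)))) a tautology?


Build the truth table over {a, w}:
a | w | φ
---------
False | False | True
True | False | True
False | True | True
True | True | True
Every row evaluates to true.

Yes, it is a tautology.


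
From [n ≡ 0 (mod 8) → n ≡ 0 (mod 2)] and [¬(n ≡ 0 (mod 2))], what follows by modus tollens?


Modus tollens: from (P → Q) and ¬Q, infer ¬P.
Q = 'n ≡ 0 (mod 2)' is denied; since P → Q, P must also fail.

Not (n ≡ 0 (mod 8)).


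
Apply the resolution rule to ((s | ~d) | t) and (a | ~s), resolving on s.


The clauses contain complementary literals s and ~s.
Resolution eliminates this pair and disjoins the remaining literals (merging duplicates).

((~d | t) | a)


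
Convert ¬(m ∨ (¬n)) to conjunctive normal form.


Step 1: Apply De Morgan: ¬(m ∨ (¬n)) = ¬m ∧ ¬(¬n).
Step 2: Eliminate any double negations (¬¬X = X).

(¬m) ∧ n


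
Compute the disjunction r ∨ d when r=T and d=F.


Disjunction is false only when both operands are false.
Substitute: r=T, d=F.
T ∨ F evaluates to T.

T


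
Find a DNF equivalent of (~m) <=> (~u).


Step 1: (¬m) ↔ (¬u) is true exactly when both agree: ((¬m) ∧ (¬u)) ∨ (¬(¬m) ∧ ¬(¬u)).
Step 2: Eliminate any double negations (¬¬X = X).

((~m) & (~u)) | (m & u)


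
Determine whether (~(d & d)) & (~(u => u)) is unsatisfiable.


Truth table over {d, u}:
d | u | φ
---------
False | False | False
True | False | False
False | True | False
True | True | False
Every row is false.

Yes, it is a contradiction.


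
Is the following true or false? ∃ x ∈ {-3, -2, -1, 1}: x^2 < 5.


Evaluate the predicate on each element: -3:F, -2:T, -1:T, 1:T.
Witness x = -2 satisfies the predicate.

T


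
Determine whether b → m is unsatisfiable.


Truth table over {b, m}:
b | m | φ
---------
F | F | T
T | F | F
F | T | T
T | T | T
Satisfying assignment at row 1: b=F, m=F gives T.

No, it is not a contradiction.


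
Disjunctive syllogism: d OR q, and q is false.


Disjunctive syllogism: from (P ∨ Q) and ¬P, infer Q.
One disjunct, 'q', is ruled out; the other must hold.

d


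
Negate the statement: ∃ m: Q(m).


¬(∀ x: φ) = ∃ x: ¬φ, and ¬(∃ x: φ) = ∀ x: ¬φ.
Apply to the existential statement.

∀ m: ¬(Q(m))


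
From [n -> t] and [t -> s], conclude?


Hypothetical syllogism: from (P → Q) and (Q → R), infer (P → R).
Chain the two implications through the shared middle term 't'.

n -> s


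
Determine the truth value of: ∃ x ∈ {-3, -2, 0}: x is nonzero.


Evaluate the predicate on each element: -3:T, -2:T, 0:F.
Witness x = -3 satisfies the predicate.

T


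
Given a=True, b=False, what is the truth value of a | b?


Disjunction is false only when both operands are false.
Substitute: a=True, b=False.
True | False evaluates to True.

True


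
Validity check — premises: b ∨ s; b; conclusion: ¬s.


This is affirming a disjunct (fallacy). There exist truth assignments where the premises are all true but the conclusion is false.

Invalid.


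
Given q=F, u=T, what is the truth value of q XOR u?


Exclusive or is true when exactly one operand is true.
Substitute: q=F, u=T.
F XOR T evaluates to T.

T


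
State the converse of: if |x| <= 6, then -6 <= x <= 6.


The converse of (P → Q) is (Q → P). It is not in general equivalent to the original.
Here P = '|x| <= 6' and Q = '-6 <= x <= 6'.

If -6 <= x <= 6, then |x| <= 6.


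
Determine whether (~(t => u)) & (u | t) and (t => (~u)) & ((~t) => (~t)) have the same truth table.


Compare truth tables:
t | u | φ | ψ
-------------
False | False | False | True
True | False | True | True
False | True | False | True
True | True | False | False
They differ at row 1 (t=False, u=False): φ=False but ψ=True.

No, they are not logically equivalent.


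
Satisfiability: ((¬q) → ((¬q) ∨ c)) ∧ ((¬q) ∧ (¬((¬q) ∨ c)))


Check all 4 assignments over {c, q}:
c | q | φ
---------
F | F | F
T | F | F
F | T | F
T | T | F
No assignment makes the formula true.

Unsatisfiable.


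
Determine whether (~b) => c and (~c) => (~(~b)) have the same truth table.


Compare truth tables:
b | c | φ | ψ
-------------
False | False | False | False
True | False | True | True
False | True | True | True
True | True | True | True
The columns φ and ψ agree on every row.

Yes, they are logically equivalent.


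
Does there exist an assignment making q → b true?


Search for a satisfying assignment over {b, q}.
Try b=F, q=F: the formula evaluates to T.
A satisfying assignment exists.

Satisfiable.


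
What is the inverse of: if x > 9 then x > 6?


The inverse of (P → Q) is (¬P → ¬Q). It is equivalent to the converse, not to the original.
Here P = 'x > 9' and Q = 'x > 6'.

If not (x > 9), then not (x > 6).


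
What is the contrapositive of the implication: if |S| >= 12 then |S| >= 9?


The contrapositive of (P → Q) is (¬Q → ¬P); it is logically equivalent to the original.
Here P = '|S| >= 12' and Q = '|S| >= 9'.

If not (|S| >= 9), then not (|S| >= 12).


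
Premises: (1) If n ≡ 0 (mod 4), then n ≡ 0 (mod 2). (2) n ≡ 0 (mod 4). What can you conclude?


Modus ponens: from (P → Q) and P, infer Q.
P = 'n ≡ 0 (mod 4)' is asserted, and P → Q holds, so Q follows.

n ≡ 0 (mod 2).


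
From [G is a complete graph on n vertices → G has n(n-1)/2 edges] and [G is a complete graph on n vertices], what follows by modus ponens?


Modus ponens: from (P → Q) and P, infer Q.
P = 'G is a complete graph on n vertices' is asserted, and P → Q holds, so Q follows.

G has n(n-1)/2 edges.


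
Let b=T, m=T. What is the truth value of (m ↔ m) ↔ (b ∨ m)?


Substitute b=T, m=T:
m ↔ m = T ↔ T = T
b ∨ m = T ∨ T = T
(m ↔ m) ↔ (b ∨ m) = T ↔ T = T

T


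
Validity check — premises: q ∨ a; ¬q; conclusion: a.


This matches the form of disjunctive syllogism: the conclusion follows in every model of the premises.

Valid.


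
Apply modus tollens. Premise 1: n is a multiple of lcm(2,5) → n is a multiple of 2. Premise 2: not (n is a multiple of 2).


Modus tollens: from (P → Q) and ¬Q, infer ¬P.
Q = 'n is a multiple of 2' is denied; since P → Q, P must also fail.

Not (n is a multiple of lcm(2,5)).


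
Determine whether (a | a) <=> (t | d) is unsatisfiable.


Truth table over {a, d, t}:
a | d | t | φ
-------------
False | False | False | True
True | False | False | False
False | True | False | False
True | True | False | True
False | False | True | False
True | False | True | True
False | True | True | False
True | True | True | True
Satisfying assignment at row 1: a=False, d=False, t=False gives True.

No, it is not a contradiction.


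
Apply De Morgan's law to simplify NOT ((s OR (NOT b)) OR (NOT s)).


De Morgan: the negation of a disjunction is the conjunction of the negations.
Distribute NOT across OR, flipping it to AND, and negate each literal.

((NOT s) AND b) AND s


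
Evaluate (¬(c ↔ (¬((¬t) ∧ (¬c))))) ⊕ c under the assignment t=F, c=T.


Substitute t=F, c=T:
¬t = T
¬c = F
(¬t) ∧ (¬c) = T ∧ F = F
¬((¬t) ∧ (¬c)) = T
c ↔ (¬((¬t) ∧ (¬c))) = T ↔ T = T
¬(c ↔ (¬((¬t) ∧ (¬c)))) = F
(¬(c ↔ (¬((¬t) ∧ (¬c))))) ⊕ c = F ⊕ T = T

T


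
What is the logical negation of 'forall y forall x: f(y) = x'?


Negation flips each quantifier (∀↔∃) and negates the inner predicate.
¬(forall y forall x: φ) = exists y exists x: ¬φ.

exists y exists x: ~(f(y) = x)


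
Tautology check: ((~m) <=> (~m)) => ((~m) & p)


Build the truth table over {m, p}:
m | p | φ
---------
False | False | False
True | False | False
False | True | True
True | True | False
Counterexample at row 1: with m=False, p=False, the formula is False.

No, it is not a tautology.


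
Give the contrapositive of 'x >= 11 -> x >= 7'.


The contrapositive of (P → Q) is (¬Q → ¬P); it is logically equivalent to the original.
Here P = 'x >= 11' and Q = 'x >= 7'.

If not (x >= 7), then not (x >= 11).


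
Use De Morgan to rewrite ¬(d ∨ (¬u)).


De Morgan: the negation of a disjunction is the conjunction of the negations.
Distribute ¬ across ∨, flipping it to ∧, and negate each literal.

(¬d) ∧ u


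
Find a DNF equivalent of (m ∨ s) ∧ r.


Step 1: Distribute ∧ over ∨: (m ∨ s) ∧ r = (m ∧ r) ∨ (s ∧ r).

(m ∧ r) ∨ (s ∧ r)


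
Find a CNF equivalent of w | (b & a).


Step 1: Distribute ∨ over ∧: w ∨ (b ∧ a) = (w ∨ b) ∧ (w ∨ a).

(w | b) & (w | a)


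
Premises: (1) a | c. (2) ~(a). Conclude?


Disjunctive syllogism: from (P ∨ Q) and ¬P, infer Q.
One disjunct, 'a', is ruled out; the other must hold.

c


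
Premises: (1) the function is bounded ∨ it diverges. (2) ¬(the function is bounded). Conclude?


Disjunctive syllogism: from (P ∨ Q) and ¬P, infer Q.
One disjunct, 'the function is bounded', is ruled out; the other must hold.

it diverges


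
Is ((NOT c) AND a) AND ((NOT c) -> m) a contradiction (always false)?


Truth table over {a, c, m}:
a | c | m | φ
-------------
F | F | F | F
T | F | F | F
F | T | F | F
T | T | F | F
F | F | T | F
T | F | T | T
F | T | T | F
T | T | T | F
Satisfying assignment at row 6: a=T, c=F, m=T gives T.

No, it is not a contradiction.


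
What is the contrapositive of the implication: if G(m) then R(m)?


The contrapositive of (P → Q) is (¬Q → ¬P); it is logically equivalent to the original.
Here P = 'G(m)' and Q = 'R(m)'.

If not (R(m)), then not (G(m)).


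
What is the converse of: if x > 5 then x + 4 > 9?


The converse of (P → Q) is (Q → P). It is not in general equivalent to the original.
Here P = 'x > 5' and Q = 'x + 4 > 9'.

If x + 4 > 9, then x > 5.


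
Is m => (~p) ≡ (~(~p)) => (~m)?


Compare truth tables:
m | p | φ | ψ
-------------
False | False | True | True
True | False | True | True
False | True | True | True
True | True | False | False
The columns φ and ψ agree on every row.

Yes, they are logically equivalent.


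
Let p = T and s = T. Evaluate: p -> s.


Implication is false only when antecedent is true and consequent is false.
Substitute: p=T, s=T.
T -> T evaluates to T.

T


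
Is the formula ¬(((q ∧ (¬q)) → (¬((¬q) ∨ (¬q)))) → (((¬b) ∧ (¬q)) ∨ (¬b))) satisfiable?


Search for a satisfying assignment over {b, q}.
Try b=T, q=F: the formula evaluates to T.
A satisfying assignment exists.

Satisfiable.


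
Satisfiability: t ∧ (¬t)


Check all 2 assignments over {t}:
t | φ
-----
F | F
T | F
No assignment makes the formula true.

Unsatisfiable.


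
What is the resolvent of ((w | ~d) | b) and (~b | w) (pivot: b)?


The clauses contain complementary literals b and ~b.
Resolution eliminates this pair and disjoins the remaining literals (merging duplicates).

(w | ~d)


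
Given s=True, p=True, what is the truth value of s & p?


Conjunction is true only when both operands are true.
Substitute: s=True, p=True.
True & True evaluates to True.

True


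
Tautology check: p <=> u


Build the truth table over {p, u}:
p | u | φ
---------
False | False | True
True | False | False
False | True | False
True | True | True
Counterexample at row 2: with p=True, u=False, the formula is False.

No, it is not a tautology.


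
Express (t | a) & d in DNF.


Step 1: Distribute ∧ over ∨: (t ∨ a) ∧ d = (t ∧ d) ∨ (a ∧ d).

(t & d) | (a & d)


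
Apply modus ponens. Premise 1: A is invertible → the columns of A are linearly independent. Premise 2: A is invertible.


Modus ponens: from (P → Q) and P, infer Q.
P = 'A is invertible' is asserted, and P → Q holds, so Q follows.

the columns of A are linearly independent.


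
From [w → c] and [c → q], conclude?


Hypothetical syllogism: from (P → Q) and (Q → R), infer (P → R).
Chain the two implications through the shared middle term 'c'.

w → q


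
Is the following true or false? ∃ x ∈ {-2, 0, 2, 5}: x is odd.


Evaluate the predicate on each element: -2:F, 0:F, 2:F, 5:T.
Witness x = 5 satisfies the predicate.

T


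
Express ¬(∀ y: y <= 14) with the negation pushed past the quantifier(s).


¬(∀ x: φ) = ∃ x: ¬φ, and ¬(∃ x: φ) = ∀ x: ¬φ.
Apply to the universal statement.

∃ y: ¬(y <= 14)


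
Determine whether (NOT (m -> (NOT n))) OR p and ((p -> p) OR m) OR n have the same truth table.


Compare truth tables:
m | n | p | φ | ψ
-----------------
F | F | F | F | T
T | F | F | F | T
F | T | F | F | T
T | T | F | T | T
F | F | T | T | T
T | F | T | T | T
F | T | T | T | T
T | T | T | T | T
They differ at row 1 (m=F, n=F, p=F): φ=F but ψ=T.

No, they are not logically equivalent.


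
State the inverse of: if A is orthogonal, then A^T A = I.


The inverse of (P → Q) is (¬P → ¬Q). It is equivalent to the converse, not to the original.
Here P = 'A is orthogonal' and Q = 'A^T A = I'.

If not (A is orthogonal), then not (A^T A = I).


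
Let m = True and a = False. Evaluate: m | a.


Disjunction is false only when both operands are false.
Substitute: m=True, a=False.
True | False evaluates to True.

True


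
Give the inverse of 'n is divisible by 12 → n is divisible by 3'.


The inverse of (P → Q) is (¬P → ¬Q). It is equivalent to the converse, not to the original.
Here P = 'n is divisible by 12' and Q = 'n is divisible by 3'.

If not (n is divisible by 12), then not (n is divisible by 3).


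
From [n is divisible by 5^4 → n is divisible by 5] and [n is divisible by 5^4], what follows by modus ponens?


Modus ponens: from (P → Q) and P, infer Q.
P = 'n is divisible by 5^4' is asserted, and P → Q holds, so Q follows.

n is divisible by 5.


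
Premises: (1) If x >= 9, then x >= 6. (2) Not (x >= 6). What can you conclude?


Modus tollens: from (P → Q) and ¬Q, infer ¬P.
Q = 'x >= 6' is denied; since P → Q, P must also fail.

Not (x >= 9).


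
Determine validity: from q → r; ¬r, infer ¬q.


This matches the form of modus tollens: the conclusion follows in every model of the premises.

Valid.


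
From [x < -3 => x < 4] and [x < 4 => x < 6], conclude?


Hypothetical syllogism: from (P → Q) and (Q → R), infer (P → R).
Chain the two implications through the shared middle term 'x < 4'.

x < -3 => x < 6


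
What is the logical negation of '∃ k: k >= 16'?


¬(∀ x: φ) = ∃ x: ¬φ, and ¬(∃ x: φ) = ∀ x: ¬φ.
Apply to the existential statement.

∀ k: ¬(k >= 16)


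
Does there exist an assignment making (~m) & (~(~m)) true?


Check all 2 assignments over {m}:
m | φ
-----
False | False
True | False
No assignment makes the formula true.

Unsatisfiable.


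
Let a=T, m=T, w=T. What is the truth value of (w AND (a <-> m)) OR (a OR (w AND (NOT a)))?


Substitute a=T, m=T, w=T:
a <-> m = T <-> T = T
w AND (a <-> m) = T AND T = T
NOT a = F
w AND (NOT a) = T AND F = F
a OR (w AND (NOT a)) = T OR F = T
(w AND (a <-> m)) OR (a OR (w AND (NOT a))) = T OR T = T

T


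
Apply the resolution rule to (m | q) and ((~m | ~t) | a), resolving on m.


The clauses contain complementary literals m and ~m.
Resolution eliminates this pair and disjoins the remaining literals (merging duplicates).

((q | a) | ~t)


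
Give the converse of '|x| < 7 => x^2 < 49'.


The converse of (P → Q) is (Q → P). It is not in general equivalent to the original.
Here P = '|x| < 7' and Q = 'x^2 < 49'.

If x^2 < 49, then |x| < 7.


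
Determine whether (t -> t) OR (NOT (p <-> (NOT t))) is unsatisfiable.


Truth table over {p, t}:
p | t | φ
---------
F | F | T
T | F | T
F | T | T
T | T | T
Satisfying assignment at row 1: p=F, t=F gives T.

No, it is not a contradiction.


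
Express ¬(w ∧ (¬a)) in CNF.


Step 1: Apply De Morgan: ¬(w ∧ (¬a)) = ¬w ∨ ¬(¬a).
Step 2: Eliminate any double negations (¬¬X = X).

(¬w) ∨ a


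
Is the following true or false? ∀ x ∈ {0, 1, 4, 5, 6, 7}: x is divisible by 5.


Evaluate the predicate on each element: 0:T, 1:F, 4:F, 5:T, 6:F, 7:F.
Counterexample x = 1 fails the predicate.

F


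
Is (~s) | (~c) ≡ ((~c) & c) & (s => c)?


Compare truth tables:
c | s | φ | ψ
-------------
False | False | True | False
True | False | True | False
False | True | True | False
True | True | False | False
They differ at row 1 (c=False, s=False): φ=True but ψ=False.

No, they are not logically equivalent.


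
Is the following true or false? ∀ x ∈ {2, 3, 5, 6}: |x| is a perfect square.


Evaluate the predicate on each element: 2:F, 3:F, 5:F, 6:F.
Counterexample x = 2 fails the predicate.

F


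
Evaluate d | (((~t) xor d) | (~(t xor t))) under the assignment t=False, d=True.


Substitute t=False, d=True:
~t = True
(~t) xor d = True xor True = False
t xor t = False xor False = False
~(t xor t) = True
((~t) xor d) | (~(t xor t)) = False | True = True
d | (((~t) xor d) | (~(t xor t))) = True | True = True

True


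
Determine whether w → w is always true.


Build the truth table over {w}:
w | φ
-----
F | T
T | T
Every row evaluates to true.

Yes, it is a tautology.


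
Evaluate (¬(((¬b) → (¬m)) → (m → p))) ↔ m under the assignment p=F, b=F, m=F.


Substitute p=F, b=F, m=F:
¬b = T
¬m = T
(¬b) → (¬m) = T → T = T
m → p = F → F = T
((¬b) → (¬m)) → (m → p) = T → T = T
¬(((¬b) → (¬m)) → (m → p)) = F
(¬(((¬b) → (¬m)) → (m → p))) ↔ m = F ↔ F = T

T


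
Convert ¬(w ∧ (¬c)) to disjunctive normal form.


Step 1: Apply De Morgan: ¬(w ∧ (¬c)) = ¬w ∨ ¬(¬c).
Step 2: Eliminate any double negations (¬¬X = X).

(¬w) ∨ c


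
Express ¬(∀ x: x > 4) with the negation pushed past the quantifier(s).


¬(∀ x: φ) = ∃ x: ¬φ, and ¬(∃ x: φ) = ∀ x: ¬φ.
Apply to the universal statement.

∃ x: ¬(x > 4)


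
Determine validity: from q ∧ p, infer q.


This matches the form of conjunction elimination: the conclusion follows in every model of the premises.

Valid.


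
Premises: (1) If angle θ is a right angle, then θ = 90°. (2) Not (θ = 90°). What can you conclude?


Modus tollens: from (P → Q) and ¬Q, infer ¬P.
Q = 'θ = 90°' is denied; since P → Q, P must also fail.

Not (angle θ is a right angle).


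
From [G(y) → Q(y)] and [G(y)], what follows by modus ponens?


Modus ponens: from (P → Q) and P, infer Q.
P = 'G(y)' is asserted, and P → Q holds, so Q follows.

Q(y).


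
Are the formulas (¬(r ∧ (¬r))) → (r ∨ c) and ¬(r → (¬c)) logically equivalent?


Compare truth tables:
c | r | φ | ψ
-------------
F | F | F | F
T | F | T | F
F | T | T | F
T | T | T | T
They differ at row 2 (c=T, r=F): φ=T but ψ=F.

No, they are not logically equivalent.


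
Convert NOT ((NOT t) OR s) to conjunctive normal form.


Step 1: Apply De Morgan: ¬((¬t) ∨ s) = ¬(¬t) ∧ ¬s.
Step 2: Eliminate any double negations (¬¬X = X).

t AND (NOT s)


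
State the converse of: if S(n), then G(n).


The converse of (P → Q) is (Q → P). It is not in general equivalent to the original.
Here P = 'S(n)' and Q = 'G(n)'.

If G(n), then S(n).


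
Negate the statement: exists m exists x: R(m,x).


Negation flips each quantifier (∀↔∃) and negates the inner predicate.
¬(exists m exists x: φ) = forall m forall x: ¬φ.

forall m forall x: ~(R(m,x))


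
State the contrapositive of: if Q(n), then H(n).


The contrapositive of (P → Q) is (¬Q → ¬P); it is logically equivalent to the original.
Here P = 'Q(n)' and Q = 'H(n)'.

If not (H(n)), then not (Q(n)).


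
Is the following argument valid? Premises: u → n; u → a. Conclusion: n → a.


This is (no valid rule). There exist truth assignments where the premises are all true but the conclusion is false.

Invalid.


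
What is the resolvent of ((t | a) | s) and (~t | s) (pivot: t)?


The clauses contain complementary literals t and ~t.
Resolution eliminates this pair and disjoins the remaining literals (merging duplicates).

(s | a)


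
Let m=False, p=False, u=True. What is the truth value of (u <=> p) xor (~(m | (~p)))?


Substitute m=False, p=False, u=True:
u <=> p = True <=> False = False
~p = True
m | (~p) = False | True = True
~(m | (~p)) = False
(u <=> p) xor (~(m | (~p))) = False xor False = False

False


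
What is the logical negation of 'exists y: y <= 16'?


¬(forall x: φ) = exists x: ¬φ, and ¬(exists x: φ) = forall x: ¬φ.
Apply to the existential statement.

forall y: ~(y <= 16)


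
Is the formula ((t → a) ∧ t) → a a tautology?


Build the truth table over {a, t}:
a | t | φ
---------
F | F | T
T | F | T
F | T | T
T | T | T
Every row evaluates to true.

Yes, it is a tautology.


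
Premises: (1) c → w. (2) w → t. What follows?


Hypothetical syllogism: from (P → Q) and (Q → R), infer (P → R).
Chain the two implications through the shared middle term 'w'.

c → t


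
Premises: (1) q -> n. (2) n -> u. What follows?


Hypothetical syllogism: from (P → Q) and (Q → R), infer (P → R).
Chain the two implications through the shared middle term 'n'.

q -> u


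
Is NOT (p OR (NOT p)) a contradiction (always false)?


Truth table over {p}:
p | φ
-----
F | F
T | F
Every row is false.

Yes, it is a contradiction.


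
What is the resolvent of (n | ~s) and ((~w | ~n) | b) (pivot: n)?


The clauses contain complementary literals n and ~n.
Resolution eliminates this pair and disjoins the remaining literals (merging duplicates).

((~s | ~w) | b)


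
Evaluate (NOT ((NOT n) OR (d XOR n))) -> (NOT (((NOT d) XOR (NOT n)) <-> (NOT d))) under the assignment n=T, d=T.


Substitute n=T, d=T:
… (earlier sub-steps elided)
d XOR n = T XOR T = F
(NOT n) OR (d XOR n) = F OR F = F
NOT ((NOT n) OR (d XOR n)) = T
NOT d = F
NOT n = F
(NOT d) XOR (NOT n) = F XOR F = F
NOT d = F
((NOT d) XOR (NOT n)) <-> (NOT d) = F <-> F = T
NOT (((NOT d) XOR (NOT n)) <-> (NOT d)) = F
(NOT ((NOT n) OR (d XOR n))) -> (NOT (((NOT d) XOR (NOT n)) <-> (NOT d))) = T -> F = F

F


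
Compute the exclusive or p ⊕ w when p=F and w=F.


Exclusive or is true when exactly one operand is true.
Substitute: p=F, w=F.
F ⊕ F evaluates to F.

F


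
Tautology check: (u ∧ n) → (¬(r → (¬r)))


Build the truth table over {n, r, u}:
n | r | u | φ
-------------
F | F | F | T
T | F | F | T
F | T | F | T
T | T | F | T
F | F | T | T
T | F | T | F
F | T | T | T
T | T | T | T
Counterexample at row 6: with n=T, r=F, u=T, the formula is F.

No, it is not a tautology.


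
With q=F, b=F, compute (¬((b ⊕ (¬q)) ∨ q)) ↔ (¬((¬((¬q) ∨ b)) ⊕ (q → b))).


Substitute q=F, b=F:
… (earlier sub-steps elided)
b ⊕ (¬q) = F ⊕ T = T
(b ⊕ (¬q)) ∨ q = T ∨ F = T
¬((b ⊕ (¬q)) ∨ q) = F
¬q = T
(¬q) ∨ b = T ∨ F = T
¬((¬q) ∨ b) = F
q → b = F → F = T
(¬((¬q) ∨ b)) ⊕ (q → b) = F ⊕ T = T
¬((¬((¬q) ∨ b)) ⊕ (q → b)) = F
(¬((b ⊕ (¬q)) ∨ q)) ↔ (¬((¬((¬q) ∨ b)) ⊕ (q → b))) = F ↔ F = T

T


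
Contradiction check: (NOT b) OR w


Truth table over {b, w}:
b | w | φ
---------
F | F | T
T | F | F
F | T | T
T | T | T
Satisfying assignment at row 1: b=F, w=F gives T.

No, it is not a contradiction.


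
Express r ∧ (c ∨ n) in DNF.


Step 1: Distribute ∧ over ∨: r ∧ (c ∨ n) = (r ∧ c) ∨ (r ∧ n).

(r ∧ c) ∨ (r ∧ n)


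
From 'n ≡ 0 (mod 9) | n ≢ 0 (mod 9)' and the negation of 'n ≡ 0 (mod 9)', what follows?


Disjunctive syllogism: from (P ∨ Q) and ¬P, infer Q.
One disjunct, 'n ≡ 0 (mod 9)', is ruled out; the other must hold.

n ≢ 0 (mod 9)


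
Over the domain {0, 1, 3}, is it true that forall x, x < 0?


Evaluate the predicate on each element: 0:False, 1:False, 3:False.
Counterexample x = 0 fails the predicate.

False


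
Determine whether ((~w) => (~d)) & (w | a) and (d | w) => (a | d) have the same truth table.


Compare truth tables:
a | d | w | φ | ψ
-----------------
False | False | False | False | True
True | False | False | True | True
False | True | False | False | True
True | True | False | False | True
False | False | True | True | False
True | False | True | True | True
False | True | True | True | True
True | True | True | True | True
They differ at row 1 (a=False, d=False, w=False): φ=False but ψ=True.

No, they are not logically equivalent.


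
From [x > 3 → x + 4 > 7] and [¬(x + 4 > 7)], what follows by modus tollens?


Modus tollens: from (P → Q) and ¬Q, infer ¬P.
Q = 'x + 4 > 7' is denied; since P → Q, P must also fail.

Not (x > 3).


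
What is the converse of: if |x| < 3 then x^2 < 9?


The converse of (P → Q) is (Q → P). It is not in general equivalent to the original.
Here P = '|x| < 3' and Q = 'x^2 < 9'.

If x^2 < 9, then |x| < 3.


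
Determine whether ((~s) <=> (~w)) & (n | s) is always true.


Build the truth table over {n, s, w}:
n | s | w | φ
-------------
False | False | False | False
True | False | False | True
False | True | False | False
True | True | False | False
False | False | True | False
True | False | True | False
False | True | True | True
True | True | True | True
Counterexample at row 1: with n=False, s=False, w=False, the formula is False.

No, it is not a tautology.
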